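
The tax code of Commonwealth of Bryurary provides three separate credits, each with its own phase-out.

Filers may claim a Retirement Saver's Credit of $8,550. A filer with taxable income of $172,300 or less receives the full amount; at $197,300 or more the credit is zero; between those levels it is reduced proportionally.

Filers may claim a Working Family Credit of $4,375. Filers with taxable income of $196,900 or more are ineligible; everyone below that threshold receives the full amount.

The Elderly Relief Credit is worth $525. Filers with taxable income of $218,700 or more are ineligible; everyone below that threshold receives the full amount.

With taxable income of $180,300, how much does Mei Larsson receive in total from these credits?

$10,714

Retirement Saver's Credit: $180,300 is $8,000 into a $25,000 phase-out range, leaving 17,000/25,000 of the credit: $8,550 × 17,000/25,000 = $5,814.
Working Family Credit: $180,300 is below the $196,900 cutoff, so the full $4,375 applies.
Elderly Relief Credit: $180,300 is below the $218,700 cutoff, so the full $525 applies.
Total: $5,814 + $4,375 + $525 = $10,714.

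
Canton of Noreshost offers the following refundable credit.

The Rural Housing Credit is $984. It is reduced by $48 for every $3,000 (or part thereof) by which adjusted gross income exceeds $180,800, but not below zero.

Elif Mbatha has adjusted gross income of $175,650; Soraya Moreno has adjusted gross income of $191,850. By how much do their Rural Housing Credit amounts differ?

$192

Elif ($175,650): Rural Housing Credit: $175,650 is at or below the $180,800 threshold, so the full $984 applies.
Soraya ($191,850): Rural Housing Credit: income exceeds $180,800 by $11,050, which is 4 full-or-partial $3,000 increments; reduction = 4 × $48 = $192, leaving $792.
Difference: |$984 − $792| = $192.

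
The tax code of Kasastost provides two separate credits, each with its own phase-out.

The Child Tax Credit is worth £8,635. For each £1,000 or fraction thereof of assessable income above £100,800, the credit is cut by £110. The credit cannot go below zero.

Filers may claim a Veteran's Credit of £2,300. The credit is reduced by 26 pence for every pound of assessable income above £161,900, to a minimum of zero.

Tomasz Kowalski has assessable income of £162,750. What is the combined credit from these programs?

£3,894

Child Tax Credit: income exceeds £100,800 by £61,950, which is 62 full-or-partial £1,000 increments; reduction = 62 × £110 = £6,820, leaving £1,815.
Veteran's Credit: 26% of the £850 excess over £161,900 is £221; credit = £2,300 − £221 = £2,079.
Total: £1,815 + £2,079 = £3,894.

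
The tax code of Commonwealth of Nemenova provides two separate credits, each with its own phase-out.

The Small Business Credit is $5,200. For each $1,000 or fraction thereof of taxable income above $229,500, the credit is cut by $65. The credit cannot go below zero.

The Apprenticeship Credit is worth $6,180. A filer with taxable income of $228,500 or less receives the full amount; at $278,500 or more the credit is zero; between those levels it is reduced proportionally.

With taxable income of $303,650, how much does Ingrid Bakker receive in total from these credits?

Small Business Credit: income exceeds $229,500 by $74,150, which is 75 full-or-partial $1,000 increments; reduction = 75 × $65 = $4,875, leaving $325.
Apprenticeship Credit: $303,650 is at or above $278,500, so the credit is $0.
Total: $325 + $0 = $325.

$325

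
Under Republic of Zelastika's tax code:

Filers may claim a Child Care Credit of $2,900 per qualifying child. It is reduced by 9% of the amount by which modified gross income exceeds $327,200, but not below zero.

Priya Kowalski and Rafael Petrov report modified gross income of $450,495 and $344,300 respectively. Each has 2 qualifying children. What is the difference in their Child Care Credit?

Priya ($450,495): Child Care Credit: base = 2 × $2,900 = $5,800. 9% of the $123,295 excess over $327,200 is $11,096.55 ≥ base, so the credit is $0.
Rafael ($344,300): Child Care Credit: base = 2 × $2,900 = $5,800. 9% of the $17,100 excess over $327,200 is $1,539; credit = $5,800 − $1,539 = $4,261.
Difference: |$0 − $4,261| = $4,261.

$4,261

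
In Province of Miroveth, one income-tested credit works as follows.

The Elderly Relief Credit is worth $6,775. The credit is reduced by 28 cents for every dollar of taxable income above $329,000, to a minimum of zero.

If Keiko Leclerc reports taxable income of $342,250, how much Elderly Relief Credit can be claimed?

Elderly Relief Credit: 28% of the $13,250 excess over $329,000 is $3,710; credit = $6,775 − $3,710 = $3,065.

$3,065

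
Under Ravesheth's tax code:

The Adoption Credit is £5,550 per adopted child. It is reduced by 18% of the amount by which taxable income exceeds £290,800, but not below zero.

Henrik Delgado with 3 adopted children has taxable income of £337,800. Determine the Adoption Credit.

£8,190

Adoption Credit: base = 3 × £5,550 = £16,650. 18% of the £47,000 excess over £290,800 is £8,460; credit = £16,650 − £8,460 = £8,190.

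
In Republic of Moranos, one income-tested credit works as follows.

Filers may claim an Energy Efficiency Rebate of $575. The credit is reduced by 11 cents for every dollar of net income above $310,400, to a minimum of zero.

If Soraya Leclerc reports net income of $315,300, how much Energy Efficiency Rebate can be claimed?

$36

Energy Efficiency Rebate: 11% of the $4,900 excess over $310,400 is $539; credit = $575 − $539 = $36.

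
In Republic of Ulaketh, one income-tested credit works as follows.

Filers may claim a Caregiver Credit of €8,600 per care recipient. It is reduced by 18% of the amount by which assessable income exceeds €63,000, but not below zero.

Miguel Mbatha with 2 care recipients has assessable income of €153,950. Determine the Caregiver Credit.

€829

Caregiver Credit: base = 2 × €8,600 = €17,200. 18% of the €90,950 excess over €63,000 is €16,371; credit = €17,200 − €16,371 = €829.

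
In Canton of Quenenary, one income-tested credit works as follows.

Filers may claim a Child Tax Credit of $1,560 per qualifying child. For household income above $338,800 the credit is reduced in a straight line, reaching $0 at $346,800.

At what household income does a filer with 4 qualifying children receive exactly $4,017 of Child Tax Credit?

Full credit = 4 × $1,560 = $6,240.
$4,017 is 4,017/6,240 of the full $6,240, so 2,223/6,240 of the $8,000 range has been used: income = $338,800 + $8,000 × 2,223/6,240 = $341,650.

$341,650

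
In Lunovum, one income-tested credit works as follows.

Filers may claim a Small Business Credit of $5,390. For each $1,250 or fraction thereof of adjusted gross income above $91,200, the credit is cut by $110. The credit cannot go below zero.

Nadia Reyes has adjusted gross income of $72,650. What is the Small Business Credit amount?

Small Business Credit: $72,650 is at or below the $91,200 threshold, so the full $5,390 applies.

$5,390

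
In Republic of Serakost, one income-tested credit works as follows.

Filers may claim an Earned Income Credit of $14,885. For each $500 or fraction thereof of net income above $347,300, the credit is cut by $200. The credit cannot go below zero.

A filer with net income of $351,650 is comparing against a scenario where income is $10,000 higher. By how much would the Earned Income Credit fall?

$4,000

At $351,650 — income exceeds $347,300 by $4,350, which is 9 full-or-partial $500 increments; reduction = 9 × $200 = $1,800, leaving $13,085.
At $361,650 — income exceeds $347,300 by $14,350, which is 29 full-or-partial $500 increments; reduction = 29 × $200 = $5,800, leaving $9,085.
Lost: $13,085 − $9,085 = $4,000.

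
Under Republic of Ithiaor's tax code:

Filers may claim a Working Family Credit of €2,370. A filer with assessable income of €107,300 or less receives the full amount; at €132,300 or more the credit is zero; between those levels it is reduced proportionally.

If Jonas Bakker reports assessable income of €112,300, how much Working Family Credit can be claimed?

€1,896

Working Family Credit: €112,300 is €5,000 into a €25,000 phase-out range, leaving 20,000/25,000 of the credit: €2,370 × 20,000/25,000 = €1,896.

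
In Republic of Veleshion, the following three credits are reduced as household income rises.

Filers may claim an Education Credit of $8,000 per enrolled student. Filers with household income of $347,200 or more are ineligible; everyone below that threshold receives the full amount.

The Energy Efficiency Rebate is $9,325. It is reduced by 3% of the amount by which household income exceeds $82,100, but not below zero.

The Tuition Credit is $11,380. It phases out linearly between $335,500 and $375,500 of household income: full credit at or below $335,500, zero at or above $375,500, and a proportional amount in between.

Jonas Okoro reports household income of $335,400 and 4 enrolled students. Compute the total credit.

$45,106

Education Credit: base = 4 × $8,000 = $32,000. $335,400 is below the $347,200 cutoff, so the full $32,000 applies.
Energy Efficiency Rebate: 3% of the $253,300 excess over $82,100 is $7,599; credit = $9,325 − $7,599 = $1,726.
Tuition Credit: $335,400 is at or below the $335,500 threshold, so the full $11,380 applies.
Total: $32,000 + $1,726 + $11,380 = $45,106.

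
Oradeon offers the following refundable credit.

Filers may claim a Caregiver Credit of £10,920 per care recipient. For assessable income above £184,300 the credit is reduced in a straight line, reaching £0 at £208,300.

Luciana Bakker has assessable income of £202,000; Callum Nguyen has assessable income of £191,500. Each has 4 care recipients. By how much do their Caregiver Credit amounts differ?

Luciana (£202,000): Caregiver Credit: base = 4 × £10,920 = £43,680. £202,000 is £17,700 into a £24,000 phase-out range, leaving 6,300/24,000 of the credit: £43,680 × 6,300/24,000 = £11,466.
Callum (£191,500): Caregiver Credit: base = 4 × £10,920 = £43,680. £191,500 is £7,200 into a £24,000 phase-out range, leaving 16,800/24,000 of the credit: £43,680 × 16,800/24,000 = £30,576.
Difference: |£11,466 − £30,576| = £19,110.

£19,110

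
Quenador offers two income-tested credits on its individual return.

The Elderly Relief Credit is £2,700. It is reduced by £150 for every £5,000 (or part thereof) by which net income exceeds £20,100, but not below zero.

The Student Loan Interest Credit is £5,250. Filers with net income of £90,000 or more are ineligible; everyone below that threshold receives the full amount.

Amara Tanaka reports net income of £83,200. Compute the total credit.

£6,000

Elderly Relief Credit: income exceeds £20,100 by £63,100, which is 13 full-or-partial £5,000 increments; reduction = 13 × £150 = £1,950, leaving £750.
Student Loan Interest Credit: £83,200 is below the £90,000 cutoff, so the full £5,250 applies.
Total: £750 + £5,250 = £6,000.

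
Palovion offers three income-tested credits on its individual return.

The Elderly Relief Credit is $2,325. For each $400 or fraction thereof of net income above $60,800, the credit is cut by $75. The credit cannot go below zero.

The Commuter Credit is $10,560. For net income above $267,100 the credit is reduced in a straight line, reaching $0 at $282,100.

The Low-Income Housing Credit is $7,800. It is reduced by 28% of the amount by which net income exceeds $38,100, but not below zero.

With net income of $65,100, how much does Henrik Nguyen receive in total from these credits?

Elderly Relief Credit: income exceeds $60,800 by $4,300, which is 11 full-or-partial $400 increments; reduction = 11 × $75 = $825, leaving $1,500.
Commuter Credit: $65,100 is at or below the $267,100 threshold, so the full $10,560 applies.
Low-Income Housing Credit: 28% of the $27,000 excess over $38,100 is $7,560; credit = $7,800 − $7,560 = $240.
Total: $1,500 + $10,560 + $240 = $12,300.

$12,300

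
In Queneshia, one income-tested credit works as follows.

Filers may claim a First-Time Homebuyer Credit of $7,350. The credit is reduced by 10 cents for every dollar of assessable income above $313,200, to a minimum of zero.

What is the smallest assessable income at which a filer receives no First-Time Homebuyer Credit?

The credit falls by 10% of each dollar above $313,200, so it reaches zero when the excess is $7,350 / 10% = $73,500: income = $313,200 + $73,500 = $386,700.

$386,700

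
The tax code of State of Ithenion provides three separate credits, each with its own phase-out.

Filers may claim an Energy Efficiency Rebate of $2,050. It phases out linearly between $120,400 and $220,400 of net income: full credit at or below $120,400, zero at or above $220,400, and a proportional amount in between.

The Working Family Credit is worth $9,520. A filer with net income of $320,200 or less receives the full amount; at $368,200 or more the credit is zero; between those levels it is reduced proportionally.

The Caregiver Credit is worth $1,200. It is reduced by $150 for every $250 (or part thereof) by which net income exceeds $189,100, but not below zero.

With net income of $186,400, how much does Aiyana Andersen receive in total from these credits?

Energy Efficiency Rebate: $186,400 is $66,000 into a $100,000 phase-out range, leaving 34,000/100,000 of the credit: $2,050 × 34,000/100,000 = $697.
Working Family Credit: $186,400 is at or below the $320,200 threshold, so the full $9,520 applies.
Caregiver Credit: $186,400 is at or below the $189,100 threshold, so the full $1,200 applies.
Total: $697 + $9,520 + $1,200 = $11,417.

$11,417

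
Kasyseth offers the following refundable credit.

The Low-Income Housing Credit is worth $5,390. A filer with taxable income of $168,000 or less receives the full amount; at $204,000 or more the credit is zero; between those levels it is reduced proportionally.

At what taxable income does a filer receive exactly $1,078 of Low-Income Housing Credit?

$196,800

$1,078 is 1,078/5,390 of the full $5,390, so 4,312/5,390 of the $36,000 range has been used: income = $168,000 + $36,000 × 4,312/5,390 = $196,800.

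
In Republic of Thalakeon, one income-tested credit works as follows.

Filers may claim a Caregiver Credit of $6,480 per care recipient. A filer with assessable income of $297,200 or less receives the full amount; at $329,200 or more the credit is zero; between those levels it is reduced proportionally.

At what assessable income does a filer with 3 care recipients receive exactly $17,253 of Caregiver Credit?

$300,800

Full credit = 3 × $6,480 = $19,440.
$17,253 is 17,253/19,440 of the full $19,440, so 2,187/19,440 of the $32,000 range has been used: income = $297,200 + $32,000 × 2,187/19,440 = $300,800.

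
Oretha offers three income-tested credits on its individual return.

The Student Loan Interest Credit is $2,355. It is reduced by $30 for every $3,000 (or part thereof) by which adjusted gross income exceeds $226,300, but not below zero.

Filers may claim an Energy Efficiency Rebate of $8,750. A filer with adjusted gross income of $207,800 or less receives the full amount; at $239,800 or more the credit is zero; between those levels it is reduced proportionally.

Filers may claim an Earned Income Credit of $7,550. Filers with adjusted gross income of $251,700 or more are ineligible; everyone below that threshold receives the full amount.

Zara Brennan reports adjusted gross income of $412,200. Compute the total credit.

$495

Student Loan Interest Credit: income exceeds $226,300 by $185,900, which is 62 full-or-partial $3,000 increments; reduction = 62 × $30 = $1,860, leaving $495.
Energy Efficiency Rebate: $412,200 is at or above $239,800, so the credit is $0.
Earned Income Credit: $412,200 meets or exceeds the $251,700 cutoff, so the credit is $0.
Total: $495 + $0 + $0 = $495.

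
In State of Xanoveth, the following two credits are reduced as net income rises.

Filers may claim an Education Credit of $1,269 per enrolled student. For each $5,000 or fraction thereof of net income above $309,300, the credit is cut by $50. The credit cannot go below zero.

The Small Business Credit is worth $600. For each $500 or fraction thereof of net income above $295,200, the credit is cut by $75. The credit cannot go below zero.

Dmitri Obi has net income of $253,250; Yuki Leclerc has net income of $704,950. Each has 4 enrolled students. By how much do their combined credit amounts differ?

$4,600

Dmitri ($253,250): Education Credit: base = 4 × $1,269 = $5,076. $253,250 is at or below the $309,300 threshold, so the full $5,076 applies. Small Business Credit: $253,250 is at or below the $295,200 threshold, so the full $600 applies. total $5,076 + $600 = $5,676
Yuki ($704,950): Education Credit: base = 4 × $1,269 = $5,076. income exceeds $309,300 by $395,650, which is 80 full-or-partial $5,000 increments; reduction = 80 × $50 = $4,000, leaving $1,076. Small Business Credit: income exceeds $295,200 by $409,750 → 820 increments × $75 = $61,500 ≥ base, so the credit is $0. total $1,076 + $0 = $1,076
Difference: |$5,676 − $1,076| = $4,600.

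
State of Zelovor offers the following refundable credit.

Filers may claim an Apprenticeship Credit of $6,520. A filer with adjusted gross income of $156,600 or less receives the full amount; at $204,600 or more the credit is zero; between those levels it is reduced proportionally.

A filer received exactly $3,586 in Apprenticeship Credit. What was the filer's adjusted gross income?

$3,586 is 3,586/6,520 of the full $6,520, so 2,934/6,520 of the $48,000 range has been used: income = $156,600 + $48,000 × 2,934/6,520 = $178,200.

$178,200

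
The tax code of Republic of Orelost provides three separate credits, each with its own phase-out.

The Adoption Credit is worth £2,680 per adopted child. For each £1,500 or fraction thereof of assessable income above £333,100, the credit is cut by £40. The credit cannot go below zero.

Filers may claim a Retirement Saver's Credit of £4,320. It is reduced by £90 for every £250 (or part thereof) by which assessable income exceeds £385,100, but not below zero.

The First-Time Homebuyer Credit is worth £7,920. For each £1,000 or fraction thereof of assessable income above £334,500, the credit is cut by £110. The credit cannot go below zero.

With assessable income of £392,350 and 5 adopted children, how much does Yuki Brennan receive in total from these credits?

£15,050

Adoption Credit: base = 5 × £2,680 = £13,400. income exceeds £333,100 by £59,250, which is 40 full-or-partial £1,500 increments; reduction = 40 × £40 = £1,600, leaving £11,800.
Retirement Saver's Credit: income exceeds £385,100 by £7,250, which is 29 full-or-partial £250 increments; reduction = 29 × £90 = £2,610, leaving £1,710.
First-Time Homebuyer Credit: income exceeds £334,500 by £57,850, which is 58 full-or-partial £1,000 increments; reduction = 58 × £110 = £6,380, leaving £1,540.
Total: £11,800 + £1,710 + £1,540 = £15,050.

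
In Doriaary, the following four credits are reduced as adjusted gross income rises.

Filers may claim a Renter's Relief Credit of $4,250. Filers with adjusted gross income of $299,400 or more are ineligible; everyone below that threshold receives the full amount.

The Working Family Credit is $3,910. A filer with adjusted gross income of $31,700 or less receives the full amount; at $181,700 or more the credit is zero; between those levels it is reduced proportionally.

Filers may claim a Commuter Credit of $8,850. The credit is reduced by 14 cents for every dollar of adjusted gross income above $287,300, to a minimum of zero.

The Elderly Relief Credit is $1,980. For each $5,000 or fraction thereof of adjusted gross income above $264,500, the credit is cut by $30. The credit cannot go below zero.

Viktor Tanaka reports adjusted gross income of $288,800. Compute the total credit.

Renter's Relief Credit: $288,800 is below the $299,400 cutoff, so the full $4,250 applies.
Working Family Credit: $288,800 is at or above $181,700, so the credit is $0.
Commuter Credit: 14% of the $1,500 excess over $287,300 is $210; credit = $8,850 − $210 = $8,640.
Elderly Relief Credit: income exceeds $264,500 by $24,300, which is 5 full-or-partial $5,000 increments; reduction = 5 × $30 = $150, leaving $1,830.
Total: $4,250 + $0 + $8,640 + $1,830 = $14,720.

$14,720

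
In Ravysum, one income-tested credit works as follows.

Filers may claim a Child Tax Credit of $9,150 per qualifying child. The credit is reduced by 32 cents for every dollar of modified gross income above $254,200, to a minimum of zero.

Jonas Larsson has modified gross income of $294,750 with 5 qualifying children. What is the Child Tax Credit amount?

Child Tax Credit: base = 5 × $9,150 = $45,750. 32% of the $40,550 excess over $254,200 is $12,976; credit = $45,750 − $12,976 = $32,774.

$32,774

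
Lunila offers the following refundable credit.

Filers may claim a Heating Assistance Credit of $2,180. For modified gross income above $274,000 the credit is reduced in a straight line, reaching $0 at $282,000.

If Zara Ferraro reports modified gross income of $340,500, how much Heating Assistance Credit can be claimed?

$0

Heating Assistance Credit: $340,500 is at or above $282,000, so the credit is $0.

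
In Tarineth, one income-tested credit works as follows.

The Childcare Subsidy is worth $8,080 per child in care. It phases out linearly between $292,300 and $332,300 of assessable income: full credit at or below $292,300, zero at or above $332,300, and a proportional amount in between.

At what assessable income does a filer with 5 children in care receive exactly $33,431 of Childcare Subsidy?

$299,200

Full credit = 5 × $8,080 = $40,400.
$33,431 is 33,431/40,400 of the full $40,400, so 6,969/40,400 of the $40,000 range has been used: income = $292,300 + $40,000 × 6,969/40,400 = $299,200.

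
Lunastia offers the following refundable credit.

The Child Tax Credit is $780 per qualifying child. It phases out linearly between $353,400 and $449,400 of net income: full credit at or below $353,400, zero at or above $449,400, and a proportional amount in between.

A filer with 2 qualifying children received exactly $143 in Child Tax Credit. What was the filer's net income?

Full credit = 2 × $780 = $1,560.
$143 is 143/1,560 of the full $1,560, so 1,417/1,560 of the $96,000 range has been used: income = $353,400 + $96,000 × 1,417/1,560 = $440,600.

$440,600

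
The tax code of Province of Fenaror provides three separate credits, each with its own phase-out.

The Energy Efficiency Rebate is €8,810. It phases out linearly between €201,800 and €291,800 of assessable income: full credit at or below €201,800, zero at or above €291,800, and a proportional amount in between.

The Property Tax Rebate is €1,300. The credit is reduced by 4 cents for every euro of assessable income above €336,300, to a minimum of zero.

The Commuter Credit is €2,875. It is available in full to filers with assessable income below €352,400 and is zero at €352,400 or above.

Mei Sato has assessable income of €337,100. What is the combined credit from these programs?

€4,143

Energy Efficiency Rebate: €337,100 is at or above €291,800, so the credit is €0.
Property Tax Rebate: 4% of the €800 excess over €336,300 is €32; credit = €1,300 − €32 = €1,268.
Commuter Credit: €337,100 is below the €352,400 cutoff, so the full €2,875 applies.
Total: €0 + €1,268 + €2,875 = €4,143.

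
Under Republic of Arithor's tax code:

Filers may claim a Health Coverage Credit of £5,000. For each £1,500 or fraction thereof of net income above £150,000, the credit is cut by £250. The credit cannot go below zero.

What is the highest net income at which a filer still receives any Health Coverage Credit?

After 19 increments the reduction is 19 × £250 = £4,750, leaving £250; one more increment wipes it out. Increment 19 ends at excess 19 × £1,500 = £28,500, so the highest qualifying income is £150,000 + £28,500 = £178,500.

£178,500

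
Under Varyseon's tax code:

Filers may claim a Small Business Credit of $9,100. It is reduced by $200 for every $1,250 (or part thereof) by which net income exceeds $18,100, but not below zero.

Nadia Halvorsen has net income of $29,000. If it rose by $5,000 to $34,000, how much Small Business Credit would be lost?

$800

At $29,000 — income exceeds $18,100 by $10,900, which is 9 full-or-partial $1,250 increments; reduction = 9 × $200 = $1,800, leaving $7,300.
At $34,000 — income exceeds $18,100 by $15,900, which is 13 full-or-partial $1,250 increments; reduction = 13 × $200 = $2,600, leaving $6,500.
Lost: $7,300 − $6,500 = $800.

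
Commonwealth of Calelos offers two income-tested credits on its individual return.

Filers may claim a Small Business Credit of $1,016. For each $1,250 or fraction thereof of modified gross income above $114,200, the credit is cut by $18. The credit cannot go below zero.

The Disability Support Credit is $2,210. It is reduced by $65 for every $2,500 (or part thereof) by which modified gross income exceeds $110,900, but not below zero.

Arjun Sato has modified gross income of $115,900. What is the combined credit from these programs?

Small Business Credit: income exceeds $114,200 by $1,700, which is 2 full-or-partial $1,250 increments; reduction = 2 × $18 = $36, leaving $980.
Disability Support Credit: income exceeds $110,900 by $5,000, which is 2 full-or-partial $2,500 increments; reduction = 2 × $65 = $130, leaving $2,080.
Total: $980 + $2,080 = $3,060.

$3,060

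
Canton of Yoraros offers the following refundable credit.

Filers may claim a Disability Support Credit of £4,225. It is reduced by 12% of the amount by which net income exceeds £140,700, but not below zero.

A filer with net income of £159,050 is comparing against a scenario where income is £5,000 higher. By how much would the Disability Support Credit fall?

£600

At £159,050 — 12% of the £18,350 excess over £140,700 is £2,202; credit = £4,225 − £2,202 = £2,023.
At £164,050 — 12% of the £23,350 excess over £140,700 is £2,802; credit = £4,225 − £2,802 = £1,423.
Lost: £2,023 − £1,423 = £600.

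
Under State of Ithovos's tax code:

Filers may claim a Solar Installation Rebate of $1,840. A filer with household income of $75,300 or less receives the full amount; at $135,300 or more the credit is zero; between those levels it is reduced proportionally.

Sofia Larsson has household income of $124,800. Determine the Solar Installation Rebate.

$322

Solar Installation Rebate: $124,800 is $49,500 into a $60,000 phase-out range, leaving 10,500/60,000 of the credit: $1,840 × 10,500/60,000 = $322.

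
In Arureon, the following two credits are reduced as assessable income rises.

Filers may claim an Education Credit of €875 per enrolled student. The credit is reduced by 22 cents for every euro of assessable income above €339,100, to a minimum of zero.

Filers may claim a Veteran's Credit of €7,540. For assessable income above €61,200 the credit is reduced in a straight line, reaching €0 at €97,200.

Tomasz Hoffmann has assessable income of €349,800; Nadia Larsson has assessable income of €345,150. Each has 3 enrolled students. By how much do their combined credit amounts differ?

Tomasz (€349,800): Education Credit: base = 3 × €875 = €2,625. 22% of the €10,700 excess over €339,100 is €2,354; credit = €2,625 − €2,354 = €271. Veteran's Credit: €349,800 is at or above €97,200, so the credit is €0. total €271 + €0 = €271
Nadia (€345,150): Education Credit: base = 3 × €875 = €2,625. 22% of the €6,050 excess over €339,100 is €1,331; credit = €2,625 − €1,331 = €1,294. Veteran's Credit: €345,150 is at or above €97,200, so the credit is €0. total €1,294 + €0 = €1,294
Difference: |€271 − €1,294| = €1,023.

€1,023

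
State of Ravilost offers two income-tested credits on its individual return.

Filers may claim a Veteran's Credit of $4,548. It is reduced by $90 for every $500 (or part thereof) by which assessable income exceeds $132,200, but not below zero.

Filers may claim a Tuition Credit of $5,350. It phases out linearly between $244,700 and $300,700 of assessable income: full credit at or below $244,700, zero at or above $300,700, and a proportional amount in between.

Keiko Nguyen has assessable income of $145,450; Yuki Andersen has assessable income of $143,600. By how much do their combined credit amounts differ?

$360

Keiko ($145,450): Veteran's Credit: income exceeds $132,200 by $13,250, which is 27 full-or-partial $500 increments; reduction = 27 × $90 = $2,430, leaving $2,118. Tuition Credit: $145,450 is at or below the $244,700 threshold, so the full $5,350 applies. total $2,118 + $5,350 = $7,468
Yuki ($143,600): Veteran's Credit: income exceeds $132,200 by $11,400, which is 23 full-or-partial $500 increments; reduction = 23 × $90 = $2,070, leaving $2,478. Tuition Credit: $143,600 is at or below the $244,700 threshold, so the full $5,350 applies. total $2,478 + $5,350 = $7,828
Difference: |$7,468 − $7,828| = $360.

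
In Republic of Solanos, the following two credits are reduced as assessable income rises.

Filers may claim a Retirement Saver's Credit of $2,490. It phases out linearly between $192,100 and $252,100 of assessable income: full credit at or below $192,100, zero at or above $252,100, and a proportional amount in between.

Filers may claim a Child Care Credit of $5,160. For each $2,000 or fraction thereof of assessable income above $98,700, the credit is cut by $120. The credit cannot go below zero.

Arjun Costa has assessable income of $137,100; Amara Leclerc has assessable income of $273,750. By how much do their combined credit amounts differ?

$5,250

Arjun ($137,100): Retirement Saver's Credit: $137,100 is at or below the $192,100 threshold, so the full $2,490 applies. Child Care Credit: income exceeds $98,700 by $38,400, which is 20 full-or-partial $2,000 increments; reduction = 20 × $120 = $2,400, leaving $2,760. total $2,490 + $2,760 = $5,250
Amara ($273,750): Retirement Saver's Credit: $273,750 is at or above $252,100, so the credit is $0. Child Care Credit: income exceeds $98,700 by $175,050 → 88 increments × $120 = $10,560 ≥ base, so the credit is $0. total $0 + $0 = $0
Difference: |$5,250 − $0| = $5,250.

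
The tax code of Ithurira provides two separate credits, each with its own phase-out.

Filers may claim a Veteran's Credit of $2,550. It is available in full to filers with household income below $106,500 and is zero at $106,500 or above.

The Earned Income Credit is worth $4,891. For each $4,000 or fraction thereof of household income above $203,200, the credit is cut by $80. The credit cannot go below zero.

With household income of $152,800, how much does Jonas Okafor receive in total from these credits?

$4,891

Veteran's Credit: $152,800 meets or exceeds the $106,500 cutoff, so the credit is $0.
Earned Income Credit: $152,800 is at or below the $203,200 threshold, so the full $4,891 applies.
Total: $0 + $4,891 = $4,891.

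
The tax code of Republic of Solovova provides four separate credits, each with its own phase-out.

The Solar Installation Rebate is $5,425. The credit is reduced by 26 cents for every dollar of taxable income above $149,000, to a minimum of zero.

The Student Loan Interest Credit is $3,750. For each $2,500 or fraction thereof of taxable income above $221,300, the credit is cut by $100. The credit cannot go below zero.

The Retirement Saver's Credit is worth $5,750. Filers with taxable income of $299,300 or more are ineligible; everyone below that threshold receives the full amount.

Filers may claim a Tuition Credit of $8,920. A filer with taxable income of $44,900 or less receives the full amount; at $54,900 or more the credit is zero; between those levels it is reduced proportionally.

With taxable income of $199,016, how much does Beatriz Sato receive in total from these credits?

Solar Installation Rebate: 26% of the $50,016 excess over $149,000 is $13,004.16 ≥ base, so the credit is $0.
Student Loan Interest Credit: $199,016 is at or below the $221,300 threshold, so the full $3,750 applies.
Retirement Saver's Credit: $199,016 is below the $299,300 cutoff, so the full $5,750 applies.
Tuition Credit: $199,016 is at or above $54,900, so the credit is $0.
Total: $0 + $3,750 + $5,750 + $0 = $9,500.

$9,500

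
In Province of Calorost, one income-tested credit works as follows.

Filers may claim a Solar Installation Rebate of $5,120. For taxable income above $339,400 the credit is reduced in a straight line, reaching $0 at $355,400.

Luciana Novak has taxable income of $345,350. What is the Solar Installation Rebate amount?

Solar Installation Rebate: $345,350 is $5,950 into a $16,000 phase-out range, leaving 10,050/16,000 of the credit: $5,120 × 10,050/16,000 = $3,216.

$3,216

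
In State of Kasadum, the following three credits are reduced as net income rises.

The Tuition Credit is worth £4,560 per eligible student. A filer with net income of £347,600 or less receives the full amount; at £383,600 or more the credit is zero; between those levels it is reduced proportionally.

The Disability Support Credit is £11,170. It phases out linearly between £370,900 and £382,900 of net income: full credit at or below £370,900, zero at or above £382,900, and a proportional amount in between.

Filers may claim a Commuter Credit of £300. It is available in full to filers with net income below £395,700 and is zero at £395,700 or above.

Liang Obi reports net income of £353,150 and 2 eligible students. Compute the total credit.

£19,184

Tuition Credit: base = 2 × £4,560 = £9,120. £353,150 is £5,550 into a £36,000 phase-out range, leaving 30,450/36,000 of the credit: £9,120 × 30,450/36,000 = £7,714.
Disability Support Credit: £353,150 is at or below the £370,900 threshold, so the full £11,170 applies.
Commuter Credit: £353,150 is below the £395,700 cutoff, so the full £300 applies.
Total: £7,714 + £11,170 + £300 = £19,184.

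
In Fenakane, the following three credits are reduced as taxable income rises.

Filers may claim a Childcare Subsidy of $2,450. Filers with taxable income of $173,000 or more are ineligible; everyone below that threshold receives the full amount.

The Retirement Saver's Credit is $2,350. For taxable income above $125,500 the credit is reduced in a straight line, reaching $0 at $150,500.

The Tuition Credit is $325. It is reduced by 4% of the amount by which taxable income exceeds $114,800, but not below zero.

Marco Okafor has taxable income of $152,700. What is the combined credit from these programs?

$2,450

Childcare Subsidy: $152,700 is below the $173,000 cutoff, so the full $2,450 applies.
Retirement Saver's Credit: $152,700 is at or above $150,500, so the credit is $0.
Tuition Credit: 4% of the $37,900 excess over $114,800 is $1,516 ≥ base, so the credit is $0.
Total: $2,450 + $0 + $0 = $2,450.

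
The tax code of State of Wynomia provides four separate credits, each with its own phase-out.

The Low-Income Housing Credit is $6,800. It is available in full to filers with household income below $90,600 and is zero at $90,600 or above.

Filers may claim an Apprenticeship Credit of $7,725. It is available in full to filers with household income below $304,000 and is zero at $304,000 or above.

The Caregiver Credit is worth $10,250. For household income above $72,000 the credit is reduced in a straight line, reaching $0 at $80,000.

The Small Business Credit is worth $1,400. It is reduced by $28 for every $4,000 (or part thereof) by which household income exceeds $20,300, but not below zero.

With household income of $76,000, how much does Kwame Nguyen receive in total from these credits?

$20,658

Low-Income Housing Credit: $76,000 is below the $90,600 cutoff, so the full $6,800 applies.
Apprenticeship Credit: $76,000 is below the $304,000 cutoff, so the full $7,725 applies.
Caregiver Credit: $76,000 is $4,000 into a $8,000 phase-out range, leaving 4,000/8,000 of the credit: $10,250 × 4,000/8,000 = $5,125.
Small Business Credit: income exceeds $20,300 by $55,700, which is 14 full-or-partial $4,000 increments; reduction = 14 × $28 = $392, leaving $1,008.
Total: $6,800 + $7,725 + $5,125 + $1,008 = $20,658.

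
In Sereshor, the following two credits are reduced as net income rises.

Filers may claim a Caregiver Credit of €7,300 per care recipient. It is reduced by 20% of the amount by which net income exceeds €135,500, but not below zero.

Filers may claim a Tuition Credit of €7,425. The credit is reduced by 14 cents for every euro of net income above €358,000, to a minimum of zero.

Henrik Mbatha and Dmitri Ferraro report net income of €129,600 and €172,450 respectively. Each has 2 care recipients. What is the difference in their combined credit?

€7,390

Henrik (€129,600): Caregiver Credit: base = 2 × €7,300 = €14,600. €129,600 is at or below the €135,500 threshold, so the full €14,600 applies. Tuition Credit: €129,600 is at or below the €358,000 threshold, so the full €7,425 applies. total €14,600 + €7,425 = €22,025
Dmitri (€172,450): Caregiver Credit: base = 2 × €7,300 = €14,600. 20% of the €36,950 excess over €135,500 is €7,390; credit = €14,600 − €7,390 = €7,210. Tuition Credit: €172,450 is at or below the €358,000 threshold, so the full €7,425 applies. total €7,210 + €7,425 = €14,635
Difference: |€22,025 − €14,635| = €7,390.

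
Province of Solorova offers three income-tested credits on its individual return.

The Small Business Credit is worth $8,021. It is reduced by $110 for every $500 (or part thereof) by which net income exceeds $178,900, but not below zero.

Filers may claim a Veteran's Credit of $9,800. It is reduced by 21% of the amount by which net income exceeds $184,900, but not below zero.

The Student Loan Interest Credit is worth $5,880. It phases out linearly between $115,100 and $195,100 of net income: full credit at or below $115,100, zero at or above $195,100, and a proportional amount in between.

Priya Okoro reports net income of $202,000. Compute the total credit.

$9,060

Small Business Credit: income exceeds $178,900 by $23,100, which is 47 full-or-partial $500 increments; reduction = 47 × $110 = $5,170, leaving $2,851.
Veteran's Credit: 21% of the $17,100 excess over $184,900 is $3,591; credit = $9,800 − $3,591 = $6,209.
Student Loan Interest Credit: $202,000 is at or above $195,100, so the credit is $0.
Total: $2,851 + $6,209 + $0 = $9,060.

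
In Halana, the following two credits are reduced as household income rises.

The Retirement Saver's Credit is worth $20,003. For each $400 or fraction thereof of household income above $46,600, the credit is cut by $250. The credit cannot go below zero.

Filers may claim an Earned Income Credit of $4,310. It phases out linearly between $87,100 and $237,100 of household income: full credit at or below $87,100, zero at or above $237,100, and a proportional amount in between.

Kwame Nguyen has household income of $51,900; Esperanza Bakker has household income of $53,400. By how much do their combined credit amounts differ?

$750

Kwame ($51,900): Retirement Saver's Credit: income exceeds $46,600 by $5,300, which is 14 full-or-partial $400 increments; reduction = 14 × $250 = $3,500, leaving $16,503. Earned Income Credit: $51,900 is at or below the $87,100 threshold, so the full $4,310 applies. total $16,503 + $4,310 = $20,813
Esperanza ($53,400): Retirement Saver's Credit: income exceeds $46,600 by $6,800, which is 17 full-or-partial $400 increments; reduction = 17 × $250 = $4,250, leaving $15,753. Earned Income Credit: $53,400 is at or below the $87,100 threshold, so the full $4,310 applies. total $15,753 + $4,310 = $20,063
Difference: |$20,813 − $20,063| = $750.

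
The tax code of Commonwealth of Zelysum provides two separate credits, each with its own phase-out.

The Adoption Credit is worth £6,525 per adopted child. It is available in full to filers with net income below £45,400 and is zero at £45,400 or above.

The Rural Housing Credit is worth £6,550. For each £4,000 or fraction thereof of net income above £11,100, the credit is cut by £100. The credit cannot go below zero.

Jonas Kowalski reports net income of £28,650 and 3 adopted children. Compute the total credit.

£25,625

Adoption Credit: base = 3 × £6,525 = £19,575. £28,650 is below the £45,400 cutoff, so the full £19,575 applies.
Rural Housing Credit: income exceeds £11,100 by £17,550, which is 5 full-or-partial £4,000 increments; reduction = 5 × £100 = £500, leaving £6,050.
Total: £19,575 + £6,050 = £25,625.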